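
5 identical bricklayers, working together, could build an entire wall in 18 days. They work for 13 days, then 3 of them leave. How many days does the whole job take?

One bricklayer does 1/90 of the job per day.
After 13 days with 5 bricklayers, 13/18 is done (5/18 left).
With 2 bricklayers the rate is 2/90 = 1/45, so the rest takes 5/18 ÷ 1/45 = 25/2 days.
Total = 13 + 25/2 = 51/2 days.

51/2 days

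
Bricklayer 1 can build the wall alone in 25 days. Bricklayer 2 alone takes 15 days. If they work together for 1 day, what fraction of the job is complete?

8/75

Combined rate: 1/25 + 1/15 = (3 + 5)/75 = 8/75 per day.
In 1 day they complete 1·8/75 = 8/75 of the job.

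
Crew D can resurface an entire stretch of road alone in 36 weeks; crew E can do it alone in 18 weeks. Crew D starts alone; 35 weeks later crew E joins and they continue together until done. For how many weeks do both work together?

In 35 weeks crew D does 35/36 of the job, leaving 1/36.
Crew D and crew E together work at 1/12 per week, so finishing takes 1/36 ÷ 1/12 = 1/3 weeks.

1/3 weeks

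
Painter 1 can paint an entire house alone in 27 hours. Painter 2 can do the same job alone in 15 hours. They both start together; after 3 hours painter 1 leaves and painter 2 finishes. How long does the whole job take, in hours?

40/3 hours

In the first 3 hours the combined rate is 14/135, so 14/45 of the job is done, leaving 31/45.
After painter 1 leaves the rate is 1/15 per hour; the remaining 31/45 takes 31/3 hours.
Total = 3 + 31/3 = 40/3 hours.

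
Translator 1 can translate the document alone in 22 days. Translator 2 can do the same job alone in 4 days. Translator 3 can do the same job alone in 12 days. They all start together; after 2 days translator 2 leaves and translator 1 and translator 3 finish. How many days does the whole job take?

In the first 2 days the combined rate is 25/66, so 25/33 of the job is done, leaving 8/33.
After translator 2 leaves the rate is 17/132 per day; the remaining 8/33 takes 32/17 days.
Total = 2 + 32/17 = 66/17 days.

66/17 days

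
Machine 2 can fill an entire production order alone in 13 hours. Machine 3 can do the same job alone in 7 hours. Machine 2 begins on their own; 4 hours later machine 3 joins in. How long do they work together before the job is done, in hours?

In the first 4 hours machine 2 alone does 4/13 of the job, leaving 9/13.
Once everyone is working, combined rate: 1/13 + 1/7 = (7 + 13)/91 = 20/91 per hour.
Remaining 9/13 at 20/91 per hour takes 63/20 hours.

63/20 hours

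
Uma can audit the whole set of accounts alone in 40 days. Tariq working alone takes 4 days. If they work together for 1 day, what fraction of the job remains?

29/40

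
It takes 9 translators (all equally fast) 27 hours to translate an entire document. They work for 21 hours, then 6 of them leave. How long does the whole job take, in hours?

39 hours

One translator does 1/243 of the job per hour.
After 21 hours with 9 translators, 7/9 is done (2/9 left).
With 3 translators the rate is 3/243 = 1/81, so the rest takes 2/9 ÷ 1/81 = 18 hours.
Total = 21 + 18 = 39 hours.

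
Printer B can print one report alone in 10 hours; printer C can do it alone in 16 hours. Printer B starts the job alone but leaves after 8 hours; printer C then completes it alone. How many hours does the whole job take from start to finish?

56/5 hours

In 8 hours printer B does 8/10 = 4/5 of the job, leaving 1/5.
Printer C works at 1/16 per hour, so finishing takes 1/5 ÷ 1/16 = 16/5 hours.
Total time = 8 + 16/5 = 56/5 hours.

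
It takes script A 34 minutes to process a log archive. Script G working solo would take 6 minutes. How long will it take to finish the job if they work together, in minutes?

With two workers the combined time is the product over the sum: 34·6/(34+6) = 204/40 = 51/10 minutes.

51/10 minutes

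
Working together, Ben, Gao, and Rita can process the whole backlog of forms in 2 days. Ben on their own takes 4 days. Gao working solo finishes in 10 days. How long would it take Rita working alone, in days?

Combined rate is 1/2 per day.
Known contribution: 1/4 + 1/10 = (5 + 2)/20 = 7/20 per day.
So Rita's rate is 1/2 − 7/20 = 3/20, meaning 20/3 days alone.

20/3 days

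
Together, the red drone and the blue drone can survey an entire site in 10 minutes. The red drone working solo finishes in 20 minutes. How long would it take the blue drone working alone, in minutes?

20 minutes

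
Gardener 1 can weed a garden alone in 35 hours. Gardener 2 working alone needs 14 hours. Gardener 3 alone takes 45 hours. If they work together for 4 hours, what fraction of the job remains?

Combined rate: 1/35 + 1/14 + 1/45 = (18 + 45 + 14)/630 = 77/630 = 11/90 per hour.
In 4 hours they complete 4·11/90 = 22/45 of the job.
So 23/45 remains.

23/45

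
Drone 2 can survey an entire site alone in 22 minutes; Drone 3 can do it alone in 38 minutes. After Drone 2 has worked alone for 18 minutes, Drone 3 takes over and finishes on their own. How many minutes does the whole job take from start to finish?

274/11 minutes

In 18 minutes Drone 2 does 18/22 = 9/11 of the job, leaving 2/11.
Drone 3 works at 1/38 per minute, so finishing takes 2/11 ÷ 1/38 = 76/11 minutes.
Total time = 18 + 76/11 = 274/11 minutes.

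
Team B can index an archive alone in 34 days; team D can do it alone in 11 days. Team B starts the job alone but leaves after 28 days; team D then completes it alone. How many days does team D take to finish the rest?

33/17 days

In 28 days team B does 28/34 = 14/17 of the job, leaving 3/17.
Team D works at 1/11 per day, so finishing takes 3/17 ÷ 1/11 = 33/17 days.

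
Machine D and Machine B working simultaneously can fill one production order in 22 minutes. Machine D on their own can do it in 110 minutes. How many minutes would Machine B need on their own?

55/2 minutes

Combined rate is 1/22 per minute.
Known contribution: 1/110 per minute.
So Machine B's rate is 1/22 − 1/110 = 2/55, meaning 55/2 minutes alone.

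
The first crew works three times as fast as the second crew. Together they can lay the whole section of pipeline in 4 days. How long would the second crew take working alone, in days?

16 days

Let the second crew's rate be r; then the first crew's rate is 3r, so together (3 + 1)r = 4r = 1/4.
Thus r = 1/16 per day.
The second crew alone: 16 days; the first crew alone: 16/3 days.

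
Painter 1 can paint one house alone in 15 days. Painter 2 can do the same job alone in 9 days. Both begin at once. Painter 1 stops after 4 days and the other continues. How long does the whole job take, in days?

In the first 4 days the combined rate is 8/45, so 32/45 of the job is done, leaving 13/45.
After Painter 1 leaves the rate is 1/9 per day; the remaining 13/45 takes 13/5 days.
Total = 4 + 13/5 = 33/5 days.

33/5 days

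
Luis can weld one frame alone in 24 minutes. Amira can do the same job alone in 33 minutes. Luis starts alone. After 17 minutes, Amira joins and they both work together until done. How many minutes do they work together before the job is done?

77/19 minutes

In the first 17 minutes Luis alone does 17/24 of the job, leaving 7/24.
Once everyone is working, combined rate: 1/24 + 1/33 = (11 + 8)/264 = 19/264 per minute.
Remaining 7/24 at 19/264 per minute takes 77/19 minutes.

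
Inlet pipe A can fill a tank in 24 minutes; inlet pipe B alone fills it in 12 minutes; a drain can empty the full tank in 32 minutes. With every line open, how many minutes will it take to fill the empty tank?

32/3 minutes

Net rate = 1/24 + 1/12 − 1/32 = (4 + 8 − 3)/96 = 9/96 = 3/32 per minute.
Filling time = 1 ÷ (3/32) = 32/3 minutes.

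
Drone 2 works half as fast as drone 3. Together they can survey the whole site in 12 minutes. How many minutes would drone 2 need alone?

Let drone 3's rate be r; then drone 2's rate is (1/2)r, so together (1/2 + 1)r = (3/2)r = 1/12.
Thus r = 1/18 per minute.
Drone 3 alone: 18 minutes; drone 2 alone: 36 minutes.

36 minutes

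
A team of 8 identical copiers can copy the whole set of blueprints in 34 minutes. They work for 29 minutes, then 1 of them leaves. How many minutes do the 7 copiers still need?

40/7 minutes

One copier does 1/272 of the job per minute.
After 29 minutes with 8 copiers, 29/34 is done (5/34 left).
With 7 copiers the rate is 7/272, so the rest takes 5/34 ÷ 7/272 = 40/7 minutes.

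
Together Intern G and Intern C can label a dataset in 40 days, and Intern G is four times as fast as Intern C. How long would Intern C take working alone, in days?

200 days

Let Intern C's rate be r; then Intern G's rate is 4r, so together (4 + 1)r = 5r = 1/40.
Thus r = 1/200 per day.
Intern C alone: 200 days; Intern G alone: 50 days.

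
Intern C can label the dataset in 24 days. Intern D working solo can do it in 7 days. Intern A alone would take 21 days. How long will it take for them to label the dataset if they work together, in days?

Combined rate: 1/24 + 1/7 + 1/21 = (7 + 24 + 8)/168 = 39/168 = 13/56 per day.
Time = 1 ÷ (13/56) = 56/13 days.

56/13 days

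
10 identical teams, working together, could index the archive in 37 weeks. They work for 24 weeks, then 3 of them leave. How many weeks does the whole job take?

One team does 1/370 of the job per week.
After 24 weeks with 10 teams, 24/37 is done (13/37 left).
With 7 teams the rate is 7/370, so the rest takes 13/37 ÷ 7/370 = 130/7 weeks.
Total = 24 + 130/7 = 298/7 weeks.

298/7 weeks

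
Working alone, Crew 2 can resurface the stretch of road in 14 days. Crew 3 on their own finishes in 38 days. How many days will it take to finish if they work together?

133/13 days

Combined rate: 1/14 + 1/38 = (19 + 7)/266 = 26/266 = 13/133 per day.
Time = 1 ÷ (13/133) = 133/13 days.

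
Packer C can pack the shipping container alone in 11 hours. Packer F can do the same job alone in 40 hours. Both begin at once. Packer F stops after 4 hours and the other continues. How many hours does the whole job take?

99/10 hours

In the first 4 hours the combined rate is 51/440, so 51/110 of the job is done, leaving 59/110.
After Packer F leaves the rate is 1/11 per hour; the remaining 59/110 takes 59/10 hours.
Total = 4 + 59/10 = 99/10 hours.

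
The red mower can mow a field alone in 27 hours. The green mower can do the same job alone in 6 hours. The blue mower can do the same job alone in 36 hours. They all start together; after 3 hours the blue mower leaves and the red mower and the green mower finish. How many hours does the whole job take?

9/2 hours

In the first 3 hours the combined rate is 25/108, so 25/36 of the job is done, leaving 11/36.
After the blue mower leaves the rate is 11/54 per hour; the remaining 11/36 takes 3/2 hours.
Total = 3 + 3/2 = 9/2 hours.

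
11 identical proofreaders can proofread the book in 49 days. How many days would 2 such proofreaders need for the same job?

539/2 days

Total work is 11·49 = 539 proofreader-days.
With 2 proofreaders: 539/2 days.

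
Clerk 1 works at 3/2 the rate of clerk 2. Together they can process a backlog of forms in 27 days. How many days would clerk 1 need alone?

45 days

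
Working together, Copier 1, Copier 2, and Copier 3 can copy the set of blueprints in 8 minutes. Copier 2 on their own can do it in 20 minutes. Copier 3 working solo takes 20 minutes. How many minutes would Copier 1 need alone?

Combined rate is 1/8 per minute.
Known contribution: 1/20 + 1/20 = (1 + 1)/20 = 2/20 = 1/10 per minute.
So Copier 1's rate is 1/8 − 1/10 = 1/40, meaning 40 minutes alone.

40 minutes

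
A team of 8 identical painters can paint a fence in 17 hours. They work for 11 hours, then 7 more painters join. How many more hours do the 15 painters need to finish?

One painter does 1/136 of the job per hour.
After 11 hours with 8 painters, 11/17 is done (6/17 left).
With 15 painters the rate is 15/136, so the rest takes 6/17 ÷ 15/136 = 16/5 hours.

16/5 hours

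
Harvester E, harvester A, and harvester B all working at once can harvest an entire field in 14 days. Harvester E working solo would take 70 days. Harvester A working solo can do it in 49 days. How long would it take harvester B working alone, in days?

245/9 days

Combined rate is 1/14 per day.
Known contribution: 1/70 + 1/49 = (7 + 10)/490 = 17/490 per day.
So harvester B's rate is 1/14 − 17/490 = 9/245, meaning 245/9 days alone.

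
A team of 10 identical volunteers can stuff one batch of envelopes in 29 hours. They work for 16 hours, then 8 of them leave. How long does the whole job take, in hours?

One volunteer does 1/290 of the job per hour.
After 16 hours with 10 volunteers, 16/29 is done (13/29 left).
With 2 volunteers the rate is 2/290 = 1/145, so the rest takes 13/29 ÷ 1/145 = 65 hours.
Total = 16 + 65 = 81 hours.

81 hours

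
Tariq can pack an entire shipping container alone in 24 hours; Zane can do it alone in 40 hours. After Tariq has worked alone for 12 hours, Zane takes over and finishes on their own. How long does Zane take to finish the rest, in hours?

In 12 hours Tariq does 12/24 = 1/2 of the job, leaving 1/2.
Zane works at 1/40 per hour, so finishing takes 1/2 ÷ 1/40 = 20 hours.

20 hours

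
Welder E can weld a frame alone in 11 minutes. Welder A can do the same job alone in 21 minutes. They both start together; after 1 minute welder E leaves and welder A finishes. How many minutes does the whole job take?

210/11 minutes

In the first 1 minute the combined rate is 32/231, so 32/231 of the job is done, leaving 199/231.
After welder E leaves the rate is 1/21 per minute; the remaining 199/231 takes 199/11 minutes.
Total = 1 + 199/11 = 210/11 minutes.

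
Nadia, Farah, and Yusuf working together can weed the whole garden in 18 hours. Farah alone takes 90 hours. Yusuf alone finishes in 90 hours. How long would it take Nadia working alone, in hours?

30 hours

Combined rate is 1/18 per hour.
Known contribution: 1/90 + 1/90 = (1 + 1)/90 = 2/90 = 1/45 per hour.
So Nadia's rate is 1/18 − 1/45 = 1/30, meaning 30 hours alone.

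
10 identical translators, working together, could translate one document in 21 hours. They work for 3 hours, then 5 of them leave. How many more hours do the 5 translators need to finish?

One translator does 1/210 of the job per hour.
After 3 hours with 10 translators, 1/7 is done (6/7 left).
With 5 translators the rate is 5/210 = 1/42, so the rest takes 6/7 ÷ 1/42 = 36 hours.

36 hours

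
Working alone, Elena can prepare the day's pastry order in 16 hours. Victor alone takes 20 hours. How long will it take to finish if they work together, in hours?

Combined rate: 1/16 + 1/20 = (5 + 4)/80 = 9/80 per hour.
Time = 1 ÷ (9/80) = 80/9 hours.

80/9 hours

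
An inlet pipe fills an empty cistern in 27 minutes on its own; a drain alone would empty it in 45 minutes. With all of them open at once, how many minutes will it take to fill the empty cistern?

Net rate = 1/27 − 1/45 = (5 − 3)/135 = 2/135 per minute.
Filling time = 1 ÷ (2/135) = 135/2 minutes.

135/2 minutes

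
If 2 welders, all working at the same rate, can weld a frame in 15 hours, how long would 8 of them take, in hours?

15/4 hours

Total work is 2·15 = 30 welder-hours.
With 8 welders: 30/8 = 15/4 hours.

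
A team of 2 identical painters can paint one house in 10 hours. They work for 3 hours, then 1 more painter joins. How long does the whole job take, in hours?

One painter does 1/20 of the job per hour.
After 3 hours with 2 painters, 3/10 is done (7/10 left).
With 3 painters the rate is 3/20, so the rest takes 7/10 ÷ 3/20 = 14/3 hours.
Total = 3 + 14/3 = 23/3 hours.

23/3 hours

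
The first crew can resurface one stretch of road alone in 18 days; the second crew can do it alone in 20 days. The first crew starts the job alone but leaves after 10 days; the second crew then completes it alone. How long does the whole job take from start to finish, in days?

170/9 days

In 10 days the first crew does 10/18 = 5/9 of the job, leaving 4/9.
The second crew works at 1/20 per day, so finishing takes 4/9 ÷ 1/20 = 80/9 days.
Total time = 10 + 80/9 = 170/9 days.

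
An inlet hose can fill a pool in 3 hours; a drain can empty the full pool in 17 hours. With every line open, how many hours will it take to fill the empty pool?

Net rate = 1/3 − 1/17 = (17 − 3)/51 = 14/51 per hour.
Filling time = 1 ÷ (14/51) = 51/14 hours.

51/14 hours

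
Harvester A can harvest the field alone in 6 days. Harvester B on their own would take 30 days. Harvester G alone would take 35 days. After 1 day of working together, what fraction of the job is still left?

27/35

Combined rate: 1/6 + 1/30 + 1/35 = (35 + 7 + 6)/210 = 48/210 = 8/35 per day.
In 1 day they complete 1·8/35 = 8/35 of the job.
So 27/35 remains.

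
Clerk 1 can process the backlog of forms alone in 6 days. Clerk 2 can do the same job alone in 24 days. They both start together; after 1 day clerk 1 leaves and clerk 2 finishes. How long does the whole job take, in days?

20 days

In the first 1 day the combined rate is 5/24, so 5/24 of the job is done, leaving 19/24.
After clerk 1 leaves the rate is 1/24 per day; the remaining 19/24 takes 19 days.
Total = 1 + 19 = 20 days.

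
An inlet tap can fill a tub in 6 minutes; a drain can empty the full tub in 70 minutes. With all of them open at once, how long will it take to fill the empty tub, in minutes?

105/16 minutes

Net rate = 1/6 − 1/70 = (35 − 3)/210 = 32/210 = 16/105 per minute.
Filling time = 1 ÷ (16/105) = 105/16 minutes.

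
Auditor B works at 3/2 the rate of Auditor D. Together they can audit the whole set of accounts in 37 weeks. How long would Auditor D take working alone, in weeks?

185/2 weeks

Let Auditor D's rate be r; then Auditor B's rate is (3/2)r, so together (3/2 + 1)r = (5/2)r = 1/37.
Thus r = 2/185 per week.
Auditor D alone: 185/2 weeks; Auditor B alone: 185/3 weeks.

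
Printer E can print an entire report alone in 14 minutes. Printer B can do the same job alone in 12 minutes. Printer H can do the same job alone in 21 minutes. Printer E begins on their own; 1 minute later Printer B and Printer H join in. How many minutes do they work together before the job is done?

In the first 1 minute Printer E alone does 1/14 of the job, leaving 13/14.
Once everyone is working, combined rate: 1/14 + 1/12 + 1/21 = (6 + 7 + 4)/84 = 17/84 per minute.
Remaining 13/14 at 17/84 per minute takes 78/17 minutes.

78/17 minutes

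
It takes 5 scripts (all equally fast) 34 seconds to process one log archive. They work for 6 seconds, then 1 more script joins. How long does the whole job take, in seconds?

88/3 seconds

One script does 1/170 of the job per second.
After 6 seconds with 5 scripts, 3/17 is done (14/17 left).
With 6 scripts the rate is 6/170 = 3/85, so the rest takes 14/17 ÷ 3/85 = 70/3 seconds.
Total = 6 + 70/3 = 88/3 seconds.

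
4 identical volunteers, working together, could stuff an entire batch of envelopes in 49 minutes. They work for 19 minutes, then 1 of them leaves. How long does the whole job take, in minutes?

One volunteer does 1/196 of the job per minute.
After 19 minutes with 4 volunteers, 19/49 is done (30/49 left).
With 3 volunteers the rate is 3/196, so the rest takes 30/49 ÷ 3/196 = 40 minutes.
Total = 19 + 40 = 59 minutes.

59 minutes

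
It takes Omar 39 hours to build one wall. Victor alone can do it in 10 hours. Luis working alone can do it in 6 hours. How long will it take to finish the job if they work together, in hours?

65/19 hours

Combined rate: 1/39 + 1/10 + 1/6 = (10 + 39 + 65)/390 = 114/390 = 19/65 per hour.
Time = 1 ÷ (19/65) = 65/19 hours.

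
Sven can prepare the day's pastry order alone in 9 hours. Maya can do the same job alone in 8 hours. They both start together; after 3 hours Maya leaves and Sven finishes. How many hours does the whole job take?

45/8 hours

In the first 3 hours the combined rate is 17/72, so 17/24 of the job is done, leaving 7/24.
After Maya leaves the rate is 1/9 per hour; the remaining 7/24 takes 21/8 hours.
Total = 3 + 21/8 = 45/8 hours.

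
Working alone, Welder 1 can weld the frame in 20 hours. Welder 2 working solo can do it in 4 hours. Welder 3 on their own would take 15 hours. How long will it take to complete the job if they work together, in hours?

30/11 hours

Combined rate: 1/20 + 1/4 + 1/15 = (3 + 15 + 4)/60 = 22/60 = 11/30 per hour.
Time = 1 ÷ (11/30) = 30/11 hours.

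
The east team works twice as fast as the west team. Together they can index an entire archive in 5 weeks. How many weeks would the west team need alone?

Let the west team's rate be r; then the east team's rate is 2r, so together (2 + 1)r = 3r = 1/5.
Thus r = 1/15 per week.
The west team alone: 15 weeks; the east team alone: 15/2 weeks.

15 weeks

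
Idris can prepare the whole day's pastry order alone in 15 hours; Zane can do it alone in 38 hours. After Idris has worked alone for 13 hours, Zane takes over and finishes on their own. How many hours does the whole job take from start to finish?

271/15 hours

In 13 hours Idris does 13/15 of the job, leaving 2/15.
Zane works at 1/38 per hour, so finishing takes 2/15 ÷ 1/38 = 76/15 hours.
Total time = 13 + 76/15 = 271/15 hours.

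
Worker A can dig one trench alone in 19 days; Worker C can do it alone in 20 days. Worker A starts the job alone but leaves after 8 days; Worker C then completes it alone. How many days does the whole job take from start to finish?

In 8 days Worker A does 8/19 of the job, leaving 11/19.
Worker C works at 1/20 per day, so finishing takes 11/19 ÷ 1/20 = 220/19 days.
Total time = 8 + 220/19 = 372/19 days.

372/19 days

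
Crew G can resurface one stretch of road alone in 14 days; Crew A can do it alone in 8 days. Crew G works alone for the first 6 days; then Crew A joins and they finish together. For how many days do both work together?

In 6 days Crew G does 6/14 = 3/7 of the job, leaving 4/7.
Crew G and Crew A together work at 11/56 per day, so finishing takes 4/7 ÷ 11/56 = 32/11 days.

32/11 days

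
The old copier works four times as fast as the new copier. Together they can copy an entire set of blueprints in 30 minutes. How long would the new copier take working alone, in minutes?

Let the new copier's rate be r; then the old copier's rate is 4r, so together (4 + 1)r = 5r = 1/30.
Thus r = 1/150 per minute.
The new copier alone: 150 minutes; the old copier alone: 75/2 minutes.

150 minutes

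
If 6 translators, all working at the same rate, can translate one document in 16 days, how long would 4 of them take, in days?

24 days

Total work is 6·16 = 96 translator-days.
With 4 translators: 96/4 = 24 days.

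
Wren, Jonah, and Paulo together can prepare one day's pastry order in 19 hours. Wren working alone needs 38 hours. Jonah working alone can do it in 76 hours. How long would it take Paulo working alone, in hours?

Combined rate is 1/19 per hour.
Known contribution: 1/38 + 1/76 = (2 + 1)/76 = 3/76 per hour.
So Paulo's rate is 1/19 − 3/76 = 1/76, meaning 76 hours alone.

76 hours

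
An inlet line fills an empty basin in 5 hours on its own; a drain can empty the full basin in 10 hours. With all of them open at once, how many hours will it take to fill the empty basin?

10 hours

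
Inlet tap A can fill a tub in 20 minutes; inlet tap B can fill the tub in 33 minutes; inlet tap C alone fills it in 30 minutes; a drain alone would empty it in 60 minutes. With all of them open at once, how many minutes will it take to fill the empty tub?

Net rate = 1/20 + 1/33 + 1/30 − 1/60 = (33 + 20 + 22 − 11)/660 = 64/660 = 16/165 per minute.
Filling time = 1 ÷ (16/165) = 165/16 minutes.

165/16 minutes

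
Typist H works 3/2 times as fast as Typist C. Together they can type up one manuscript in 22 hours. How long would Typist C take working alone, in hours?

Let Typist C's rate be r; then Typist H's rate is (3/2)r, so together (3/2 + 1)r = (5/2)r = 1/22.
Thus r = 1/55 per hour.
Typist C alone: 55 hours; Typist H alone: 110/3 hours.

55 hours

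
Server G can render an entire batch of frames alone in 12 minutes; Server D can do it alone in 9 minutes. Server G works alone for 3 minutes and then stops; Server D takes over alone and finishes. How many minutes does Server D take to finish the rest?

27/4 minutes

In 3 minutes Server G does 3/12 = 1/4 of the job, leaving 3/4.
Server D works at 1/9 per minute, so finishing takes 3/4 ÷ 1/9 = 27/4 minutes.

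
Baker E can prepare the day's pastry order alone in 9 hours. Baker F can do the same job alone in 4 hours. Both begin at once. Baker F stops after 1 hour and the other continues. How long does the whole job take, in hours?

27/4 hours

In the first 1 hour the combined rate is 13/36, so 13/36 of the job is done, leaving 23/36.
After baker F leaves the rate is 1/9 per hour; the remaining 23/36 takes 23/4 hours.
Total = 1 + 23/4 = 27/4 hours.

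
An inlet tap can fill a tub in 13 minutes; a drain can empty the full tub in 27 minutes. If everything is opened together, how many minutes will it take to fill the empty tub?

351/14 minutes

Net rate = 1/13 − 1/27 = (27 − 13)/351 = 14/351 per minute.
Filling time = 1 ÷ (14/351) = 351/14 minutes.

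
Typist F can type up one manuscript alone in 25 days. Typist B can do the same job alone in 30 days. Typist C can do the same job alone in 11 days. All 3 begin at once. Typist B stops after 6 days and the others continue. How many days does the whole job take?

55/9 days

In the first 6 days the combined rate is 271/1650, so 271/275 of the job is done, leaving 4/275.
After Typist B leaves the rate is 36/275 per day; the remaining 4/275 takes 1/9 days.
Total = 6 + 1/9 = 55/9 days.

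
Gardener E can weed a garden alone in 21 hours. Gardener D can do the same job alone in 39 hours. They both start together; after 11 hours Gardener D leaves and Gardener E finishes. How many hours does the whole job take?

In the first 11 hours the combined rate is 20/273, so 220/273 of the job is done, leaving 53/273.
After Gardener D leaves the rate is 1/21 per hour; the remaining 53/273 takes 53/13 hours.
Total = 11 + 53/13 = 196/13 hours.

196/13 hours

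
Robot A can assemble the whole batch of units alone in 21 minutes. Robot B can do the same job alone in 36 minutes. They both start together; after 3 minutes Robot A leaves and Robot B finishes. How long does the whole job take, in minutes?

216/7 minutes

In the first 3 minutes the combined rate is 19/252, so 19/84 of the job is done, leaving 65/84.
After Robot A leaves the rate is 1/36 per minute; the remaining 65/84 takes 195/7 minutes.
Total = 3 + 195/7 = 216/7 minutes.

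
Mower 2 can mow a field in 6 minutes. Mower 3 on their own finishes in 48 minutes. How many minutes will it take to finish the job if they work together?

16/3 minutes

Combined rate: 1/6 + 1/48 = (8 + 1)/48 = 9/48 = 3/16 per minute.
Time = 1 ÷ (3/16) = 16/3 minutes.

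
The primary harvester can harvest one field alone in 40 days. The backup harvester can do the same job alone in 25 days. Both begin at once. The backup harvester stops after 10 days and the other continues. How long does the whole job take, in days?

24 days

In the first 10 days the combined rate is 13/200, so 13/20 of the job is done, leaving 7/20.
After the backup harvester leaves the rate is 1/40 per day; the remaining 7/20 takes 14 days.
Total = 10 + 14 = 24 days.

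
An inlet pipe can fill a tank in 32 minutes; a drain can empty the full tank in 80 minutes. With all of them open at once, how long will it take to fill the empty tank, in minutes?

160/3 minutes

Net rate = 1/32 − 1/80 = (5 − 2)/160 = 3/160 per minute.
Filling time = 1 ÷ (3/160) = 160/3 minutes.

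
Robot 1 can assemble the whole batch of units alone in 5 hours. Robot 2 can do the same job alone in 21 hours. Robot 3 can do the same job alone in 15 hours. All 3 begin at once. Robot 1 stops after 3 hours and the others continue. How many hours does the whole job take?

7/2 hours

In the first 3 hours the combined rate is 11/35, so 33/35 of the job is done, leaving 2/35.
After Robot 1 leaves the rate is 4/35 per hour; the remaining 2/35 takes 1/2 hours.
Total = 3 + 1/2 = 7/2 hours.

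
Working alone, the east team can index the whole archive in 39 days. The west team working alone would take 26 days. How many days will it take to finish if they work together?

78/5 days

Combined rate: 1/39 + 1/26 = (2 + 3)/78 = 5/78 per day.
Time = 1 ÷ (5/78) = 78/5 days.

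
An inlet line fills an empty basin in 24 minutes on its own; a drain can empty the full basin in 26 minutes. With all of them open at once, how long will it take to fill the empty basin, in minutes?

Net rate = 1/24 − 1/26 = (13 − 12)/312 = 1/312 per minute.
Filling time = 1 ÷ (1/312) = 312 minutes.

312 minutes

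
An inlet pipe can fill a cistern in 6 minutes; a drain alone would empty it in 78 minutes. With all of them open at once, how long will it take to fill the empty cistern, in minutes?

13/2 minutes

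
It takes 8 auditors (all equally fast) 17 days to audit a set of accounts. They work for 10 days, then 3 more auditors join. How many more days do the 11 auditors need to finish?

56/11 days

One auditor does 1/136 of the job per day.
After 10 days with 8 auditors, 10/17 is done (7/17 left).
With 11 auditors the rate is 11/136, so the rest takes 7/17 ÷ 11/136 = 56/11 days.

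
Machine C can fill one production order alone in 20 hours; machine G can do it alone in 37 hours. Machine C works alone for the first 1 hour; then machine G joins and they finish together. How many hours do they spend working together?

37/3 hours

In 1 hour machine C does 1/20 of the job, leaving 19/20.
Machine C and machine G together work at 57/740 per hour, so finishing takes 19/20 ÷ 57/740 = 37/3 hours.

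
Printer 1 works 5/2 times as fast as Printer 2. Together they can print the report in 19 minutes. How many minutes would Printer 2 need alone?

133/2 minutes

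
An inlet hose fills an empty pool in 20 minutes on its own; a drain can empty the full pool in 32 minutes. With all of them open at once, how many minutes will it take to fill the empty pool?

160/3 minutes

Net rate = 1/20 − 1/32 = (8 − 5)/160 = 3/160 per minute.
Filling time = 1 ÷ (3/160) = 160/3 minutes.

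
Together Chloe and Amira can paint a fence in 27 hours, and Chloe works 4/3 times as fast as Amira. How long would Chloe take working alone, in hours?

189/4 hours

Let Amira's rate be r; then Chloe's rate is (4/3)r, so together (4/3 + 1)r = (7/3)r = 1/27.
Thus r = 1/63 per hour.
Amira alone: 63 hours; Chloe alone: 189/4 hours.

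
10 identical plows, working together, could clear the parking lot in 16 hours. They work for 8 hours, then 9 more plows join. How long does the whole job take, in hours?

232/19 hours

One plow does 1/160 of the job per hour.
After 8 hours with 10 plows, 1/2 is done (1/2 left).
With 19 plows the rate is 19/160, so the rest takes 1/2 ÷ 19/160 = 80/19 hours.
Total = 8 + 80/19 = 232/19 hours.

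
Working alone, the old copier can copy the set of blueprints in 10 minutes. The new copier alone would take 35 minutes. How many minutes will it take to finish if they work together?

With two workers the combined time is the product over the sum: 10·35/(10+35) = 350/45 = 70/9 minutes.

70/9 minutes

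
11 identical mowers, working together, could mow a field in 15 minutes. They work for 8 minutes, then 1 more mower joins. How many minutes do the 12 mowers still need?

77/12 minutes

One mower does 1/165 of the job per minute.
After 8 minutes with 11 mowers, 8/15 is done (7/15 left).
With 12 mowers the rate is 12/165 = 4/55, so the rest takes 7/15 ÷ 4/55 = 77/12 minutes.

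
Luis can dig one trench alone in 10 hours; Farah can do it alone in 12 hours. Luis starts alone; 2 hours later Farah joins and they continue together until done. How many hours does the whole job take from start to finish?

In 2 hours Luis does 2/10 = 1/5 of the job, leaving 4/5.
Luis and Farah together work at 11/60 per hour, so finishing takes 4/5 ÷ 11/60 = 48/11 hours.
Total time = 2 + 48/11 = 70/11 hours.

70/11 hours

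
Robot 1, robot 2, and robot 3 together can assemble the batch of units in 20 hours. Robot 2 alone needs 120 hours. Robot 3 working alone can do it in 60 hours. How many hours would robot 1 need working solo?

40 hours

Combined rate is 1/20 per hour.
Known contribution: 1/120 + 1/60 = (1 + 2)/120 = 3/120 = 1/40 per hour.
So robot 1's rate is 1/20 − 1/40 = 1/40, meaning 40 hours alone.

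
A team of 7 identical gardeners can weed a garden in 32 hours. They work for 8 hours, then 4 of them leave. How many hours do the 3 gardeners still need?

One gardener does 1/224 of the job per hour.
After 8 hours with 7 gardeners, 1/4 is done (3/4 left).
With 3 gardeners the rate is 3/224, so the rest takes 3/4 ÷ 3/224 = 56 hours.

56 hours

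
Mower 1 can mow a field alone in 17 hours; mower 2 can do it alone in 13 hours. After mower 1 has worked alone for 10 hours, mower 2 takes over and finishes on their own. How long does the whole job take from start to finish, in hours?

261/17 hours

In 10 hours mower 1 does 10/17 of the job, leaving 7/17.
Mower 2 works at 1/13 per hour, so finishing takes 7/17 ÷ 1/13 = 91/17 hours.
Total time = 10 + 91/17 = 261/17 hours.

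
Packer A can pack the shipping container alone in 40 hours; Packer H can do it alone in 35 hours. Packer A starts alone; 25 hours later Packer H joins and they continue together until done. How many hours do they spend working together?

7 hours

In 25 hours Packer A does 25/40 = 5/8 of the job, leaving 3/8.
Packer A and Packer H together work at 3/56 per hour, so finishing takes 3/8 ÷ 3/56 = 7 hours.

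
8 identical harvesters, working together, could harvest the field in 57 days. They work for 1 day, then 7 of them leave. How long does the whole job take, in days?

449 days

One harvester does 1/456 of the job per day.
After 1 day with 8 harvesters, 1/57 is done (56/57 left).
With 1 harvester the rate is 1/456, so the rest takes 56/57 ÷ 1/456 = 448 days.
Total = 1 + 448 = 449 days.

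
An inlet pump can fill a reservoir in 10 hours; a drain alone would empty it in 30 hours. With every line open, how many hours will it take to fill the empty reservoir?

15 hours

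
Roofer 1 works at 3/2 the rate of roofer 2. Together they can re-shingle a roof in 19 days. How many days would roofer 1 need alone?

95/3 days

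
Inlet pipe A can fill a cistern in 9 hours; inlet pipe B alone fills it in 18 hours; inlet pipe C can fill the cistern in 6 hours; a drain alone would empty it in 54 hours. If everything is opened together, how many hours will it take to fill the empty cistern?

54/17 hours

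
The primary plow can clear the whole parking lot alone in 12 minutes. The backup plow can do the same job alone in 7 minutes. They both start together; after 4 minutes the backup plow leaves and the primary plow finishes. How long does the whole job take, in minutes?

36/7 minutes

In the first 4 minutes the combined rate is 19/84, so 19/21 of the job is done, leaving 2/21.
After the backup plow leaves the rate is 1/12 per minute; the remaining 2/21 takes 8/7 minutes.
Total = 4 + 8/7 = 36/7 minutes.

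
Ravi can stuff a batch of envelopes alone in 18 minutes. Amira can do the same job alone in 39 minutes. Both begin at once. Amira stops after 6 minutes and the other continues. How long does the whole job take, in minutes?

198/13 minutes

In the first 6 minutes the combined rate is 19/234, so 19/39 of the job is done, leaving 20/39.
After Amira leaves the rate is 1/18 per minute; the remaining 20/39 takes 120/13 minutes.
Total = 6 + 120/13 = 198/13 minutes.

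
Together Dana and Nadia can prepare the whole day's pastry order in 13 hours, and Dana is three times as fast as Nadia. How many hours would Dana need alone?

52/3 hours

Let Nadia's rate be r; then Dana's rate is 3r, so together (3 + 1)r = 4r = 1/13.
Thus r = 1/52 per hour.
Nadia alone: 52 hours; Dana alone: 52/3 hours.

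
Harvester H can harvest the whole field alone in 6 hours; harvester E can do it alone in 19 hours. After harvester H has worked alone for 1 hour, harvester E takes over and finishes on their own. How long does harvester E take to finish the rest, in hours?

95/6 hours

In 1 hour harvester H does 1/6 of the job, leaving 5/6.
Harvester E works at 1/19 per hour, so finishing takes 5/6 ÷ 1/19 = 95/6 hours.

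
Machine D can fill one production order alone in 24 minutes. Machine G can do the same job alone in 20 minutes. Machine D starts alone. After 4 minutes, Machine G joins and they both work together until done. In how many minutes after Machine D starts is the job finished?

In the first 4 minutes Machine D alone does 4/24 = 1/6 of the job, leaving 5/6.
Once everyone is working, combined rate: 1/24 + 1/20 = (5 + 6)/120 = 11/120 per minute.
Remaining 5/6 at 11/120 per minute takes 100/11 minutes.
Total from the start = 4 + 100/11 = 144/11 minutes.

144/11 minutes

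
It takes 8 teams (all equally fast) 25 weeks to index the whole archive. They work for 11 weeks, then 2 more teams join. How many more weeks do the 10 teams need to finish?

56/5 weeks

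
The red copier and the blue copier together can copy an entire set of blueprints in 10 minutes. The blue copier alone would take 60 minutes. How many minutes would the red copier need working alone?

12 minutes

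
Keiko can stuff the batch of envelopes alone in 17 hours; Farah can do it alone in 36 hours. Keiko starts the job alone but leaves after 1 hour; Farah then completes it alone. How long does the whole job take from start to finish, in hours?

593/17 hours

In 1 hour Keiko does 1/17 of the job, leaving 16/17.
Farah works at 1/36 per hour, so finishing takes 16/17 ÷ 1/36 = 576/17 hours.
Total time = 1 + 576/17 = 593/17 hours.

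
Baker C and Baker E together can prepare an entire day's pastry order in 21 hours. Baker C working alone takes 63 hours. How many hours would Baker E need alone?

63/2 hours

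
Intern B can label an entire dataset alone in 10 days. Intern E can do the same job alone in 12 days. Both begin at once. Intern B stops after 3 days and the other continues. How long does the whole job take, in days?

42/5 days

In the first 3 days the combined rate is 11/60, so 11/20 of the job is done, leaving 9/20.
After Intern B leaves the rate is 1/12 per day; the remaining 9/20 takes 27/5 days.
Total = 3 + 27/5 = 42/5 days.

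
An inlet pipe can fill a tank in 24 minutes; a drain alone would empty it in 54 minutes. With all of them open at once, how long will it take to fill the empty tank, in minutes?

Net rate = 1/24 − 1/54 = (9 − 4)/216 = 5/216 per minute.
Filling time = 1 ÷ (5/216) = 216/5 minutes.

216/5 minutes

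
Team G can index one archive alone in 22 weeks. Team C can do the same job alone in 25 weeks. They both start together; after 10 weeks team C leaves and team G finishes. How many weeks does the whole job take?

66/5 weeks

In the first 10 weeks the combined rate is 47/550, so 47/55 of the job is done, leaving 8/55.
After team C leaves the rate is 1/22 per week; the remaining 8/55 takes 16/5 weeks.
Total = 10 + 16/5 = 66/5 weeks.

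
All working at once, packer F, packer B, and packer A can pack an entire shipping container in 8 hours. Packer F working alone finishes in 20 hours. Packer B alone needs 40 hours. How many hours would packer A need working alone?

20 hours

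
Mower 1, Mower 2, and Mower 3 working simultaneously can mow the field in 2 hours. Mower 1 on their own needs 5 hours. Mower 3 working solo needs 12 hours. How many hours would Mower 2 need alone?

60/13 hours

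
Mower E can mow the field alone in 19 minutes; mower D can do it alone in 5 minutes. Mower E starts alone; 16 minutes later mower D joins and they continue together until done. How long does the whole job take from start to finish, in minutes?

133/8 minutes

In 16 minutes mower E does 16/19 of the job, leaving 3/19.
Mower E and mower D together work at 24/95 per minute, so finishing takes 3/19 ÷ 24/95 = 5/8 minutes.
Total time = 16 + 5/8 = 133/8 minutes.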